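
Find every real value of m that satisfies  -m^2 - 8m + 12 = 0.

m = -9.2915 or m = 1.2915

Discriminant: (-8)^2 - 4*(-1)*12 = 112.
Quadratic formula: m = (8 +/- sqrt(112)) / (-2).
So m = -2*sqrt(7) - 4 ~= -9.2915 or m = -4 + 2*sqrt(7) ~= 1.2915.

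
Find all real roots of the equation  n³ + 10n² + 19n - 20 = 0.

Possible rational roots are divisors of -20. Testing n = -4 gives 0, so (n + 4) is a factor.
Divide: n³ + 10n² + 19n - 20 = (n + 4)(n² + 6n - 5).
Apply the quadratic formula to n² + 6n - 5 = 0: n = (-6 ± √56)/2, i.e. n ≈ 0.7417 or n ≈ -6.7417.

n = -6.7417 or n = -4 or n = 0.7417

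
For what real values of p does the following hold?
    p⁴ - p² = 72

p = -3 or p = 3

Let u = p². The equation becomes u² - u - 72 = 0.
Factor: (u + 8)(u - 9) = 0, so u = -8 or u = 9.
p² = -8 < 0 has no real solution.
p² = 9 gives p = ±3.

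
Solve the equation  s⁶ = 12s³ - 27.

s = 1.4422 or s = 2.0801

Let u = s³. The equation becomes u² - 12u + 27 = 0.
Factor: (u - 9)(u - 3) = 0, so u = 9 or u = 3.
s³ = 9 gives s = ∛(9) ≈ 2.0801.
s³ = 3 gives s = ∛(3) ≈ 1.4422.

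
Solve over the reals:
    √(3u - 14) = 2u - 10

Square both sides: 3u - 14 = (2u - 10)².
Expand and rearrange: 4u² - 43u + 114 = 0.
Solving gives u = 6 or u = 4.75.
Check each candidate in the original equation:
  u = 6: √(4) = 2, while 2u - 10 = 2 — valid.
  u = 4.75: √(0.25) = 0.5, while 2u - 10 = -0.5 — extraneous.

u = 6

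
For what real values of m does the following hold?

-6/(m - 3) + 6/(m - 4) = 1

m = 1 or m = 6

Multiply both sides by (m - 3)(m - 4):
-6(m - 4) + 6(m - 3) = (m - 3)(m - 4).
Expand and collect terms: m^2 - 7m + 6 = 0.
Factor or apply the quadratic formula: m = 6 or m = 1.
Neither value makes a denominator zero (m != 3, m != 4), so both are valid.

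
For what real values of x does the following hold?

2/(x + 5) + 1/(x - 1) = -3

Multiply both sides by (x + 5)(x - 1):
2(x - 1) + (x + 5) = -3(x + 5)(x - 1).
Expand and collect terms: -3x^2 - 15x + 12 = 0.
By the quadratic formula, x = (15 +/- sqrt(369)) / -6, so x ~= -5.7016 or x ~= 0.7016.
Neither value makes a denominator zero (x != -5, x != 1), so both are valid.

x = -5.7016 or x = 0.7016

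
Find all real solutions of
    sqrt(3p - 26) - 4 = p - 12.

p = 9 or p = 10

Isolate the radical: sqrt(3p - 26) = p - 8.
Square both sides: 3p - 26 = (p - 8)^2.
Expand and rearrange: p^2 - 19p + 90 = 0.
Solving gives p = 10 or p = 9.
Check each candidate in the original equation:
  p = 10: sqrt(4) = 2, while p - 8 = 2 — valid.
  p = 9: sqrt(1) = 1, while p - 8 = 1 — valid.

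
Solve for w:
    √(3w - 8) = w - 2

w = 3 or w = 4

Square both sides: 3w - 8 = (w - 2)².
Expand and rearrange: w² - 7w + 12 = 0.
Solving gives w = 4 or w = 3.
Check each candidate in the original equation:
  w = 4: √(4) = 2, while w - 2 = 2 — valid.
  w = 3: √(1) = 1, while w - 2 = 1 — valid.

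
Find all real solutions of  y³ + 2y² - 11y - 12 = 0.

y = -4 or y = -1 or y = 3

Possible rational roots are divisors of -12. Testing y = 3 gives 0, so (y - 3) is a factor.
Divide: y³ + 2y² - 11y - 12 = (y - 3)(y² + 5y + 4).
Factor the quadratic: y = -1 or y = -4.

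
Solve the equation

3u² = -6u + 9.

Bring every term to one side: 3u² + 6u - 9 = 0.
Factor: 3(u + 3)(u - 1) = 0.
So u = -3 or u = 1.

u = -3 or u = 1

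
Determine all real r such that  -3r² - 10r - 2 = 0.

r = -3.1196 or r = -0.2137

Discriminant: (-10)² − 4·(-3)·(-2) = 76.
Quadratic formula: r = (10 ± √76) / (-6).
So r = -5/3 - √(19)/3 ≈ -3.1196 or r = -5/3 + √(19)/3 ≈ -0.2137.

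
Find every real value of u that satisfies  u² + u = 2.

Bring every term to one side: u² + u - 2 = 0.
Factor: (u - 1)(u + 2) = 0.
So u = 1 or u = -2.

u = -2 or u = 1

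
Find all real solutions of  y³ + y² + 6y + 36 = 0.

Possible rational roots are divisors of 36. Testing y = -3 gives 0, so (y + 3) is a factor.
Divide: y³ + y² + 6y + 36 = (y + 3)(y² - 2y + 12).
The quadratic y² - 2y + 12 has discriminant -44 < 0, so no further real roots.

y = -3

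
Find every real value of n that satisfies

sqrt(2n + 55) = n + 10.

n = -3

Square both sides: 2n + 55 = (n + 10)^2.
Expand and rearrange: n^2 + 18n + 45 = 0.
Solving gives n = -3 or n = -15.
Check each candidate in the original equation:
  n = -3: sqrt(49) = 7, while n + 10 = 7 — valid.
  n = -15: sqrt(25) = 5, while n + 10 = -5 — extraneous.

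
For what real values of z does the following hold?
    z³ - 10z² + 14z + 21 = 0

z = -0.8875 or z = 3 or z = 7.8875

Possible rational roots are divisors of 21. Testing z = 3 gives 0, so (z - 3) is a factor.
Divide: z³ - 10z² + 14z + 21 = (z - 3)(z² - 7z - 7).
Apply the quadratic formula to z² - 7z - 7 = 0: z = (7 ± √77)/2, i.e. z ≈ 7.8875 or z ≈ -0.8875.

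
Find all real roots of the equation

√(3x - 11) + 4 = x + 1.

x = 4 or x = 5

Isolate the radical: √(3x - 11) = x - 3.
Square both sides: 3x - 11 = (x - 3)².
Expand and rearrange: x² - 9x + 20 = 0.
Solving gives x = 5 or x = 4.
Check each candidate in the original equation:
  x = 5: √(4) = 2, while x - 3 = 2 — valid.
  x = 4: √(1) = 1, while x - 3 = 1 — valid.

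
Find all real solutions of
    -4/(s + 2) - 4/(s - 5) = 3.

Multiply both sides by (s + 2)(s - 5):
-4(s - 5) - 4(s + 2) = 3(s + 2)(s - 5).
Expand and collect terms: 3s^2 - s - 42 = 0.
By the quadratic formula, s = (1 +/- sqrt(505)) / 6, so s ~= 3.912 or s ~= -3.5787.
Neither value makes a denominator zero (s != -2, s != 5), so both are valid.

s = -3.5787 or s = 3.912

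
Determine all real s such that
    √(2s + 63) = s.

s = 9

Square both sides: 2s + 63 = (s)².
Expand and rearrange: s² - 2s - 63 = 0.
Solving gives s = 9 or s = -7.
Check each candidate in the original equation:
  s = 9: √(81) = 9, while s = 9 — valid.
  s = -7: √(49) = 7, while s = -7 — extraneous.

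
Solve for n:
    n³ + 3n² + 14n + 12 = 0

n = -1

Possible rational roots are divisors of 12. Testing n = -1 gives 0, so (n + 1) is a factor.
Divide: n³ + 3n² + 14n + 12 = (n + 1)(n² + 2n + 12).
The quadratic n² + 2n + 12 has discriminant -44 < 0, so no further real roots.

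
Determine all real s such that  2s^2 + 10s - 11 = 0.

Discriminant: (10)^2 - 4*2*(-11) = 188.
Quadratic formula: s = (-10 +/- sqrt(188)) / 4.
So s = -5/2 + sqrt(47)/2 ~= 0.9278 or s = -sqrt(47)/2 - 5/2 ~= -5.9278.

s = -5.9278 or s = 0.9278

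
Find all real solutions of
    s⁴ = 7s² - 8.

s = -2.3583 or s = -1.1994 or s = 1.1994 or s = 2.3583

Let u = s². The equation becomes u² - 7u + 8 = 0.
By the quadratic formula, u = √(17)/2 + 7/2 or u = 7/2 - √(17)/2.
s² = √(17)/2 + 7/2 gives s = ±√(√(17)/2 + 7/2) ≈ ±2.3583.
s² = 7/2 - √(17)/2 gives s = ±√(7/2 - √(17)/2) ≈ ±1.1994.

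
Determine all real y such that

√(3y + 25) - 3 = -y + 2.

y = 0

Isolate the radical: √(3y + 25) = -y + 5.
Square both sides: 3y + 25 = (-y + 5)².
Expand and rearrange: y² - 13y = 0.
Solving gives y = 13 or y = 0.
Check each candidate in the original equation:
  y = 13: √(64) = 8, while -y + 5 = -8 — extraneous.
  y = 0: √(25) = 5, while -y + 5 = 5 — valid.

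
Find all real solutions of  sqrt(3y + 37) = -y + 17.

Square both sides: 3y + 37 = (-y + 17)^2.
Expand and rearrange: y^2 - 37y + 252 = 0.
Solving gives y = 28 or y = 9.
Check each candidate in the original equation:
  y = 28: sqrt(121) = 11, while -y + 17 = -11 — extraneous.
  y = 9: sqrt(64) = 8, while -y + 17 = 8 — valid.

y = 9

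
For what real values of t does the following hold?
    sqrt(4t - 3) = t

Square both sides: 4t - 3 = (t)^2.
Expand and rearrange: t^2 - 4t + 3 = 0.
Solving gives t = 3 or t = 1.
Check each candidate in the original equation:
  t = 3: sqrt(9) = 3, while t = 3 — valid.
  t = 1: sqrt(1) = 1, while t = 1 — valid.

t = 1 or t = 3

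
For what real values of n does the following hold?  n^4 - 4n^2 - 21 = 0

Let u = n^2. The equation becomes u^2 - 4u - 21 = 0.
Factor: (u - 7)(u + 3) = 0, so u = 7 or u = -3.
n^2 = 7 gives n = +/-sqrt(7) ~= +/-2.6458.
n^2 = -3 < 0 has no real solution.

n = -2.6458 or n = 2.6458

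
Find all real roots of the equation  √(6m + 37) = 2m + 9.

m = -2

Square both sides: 6m + 37 = (2m + 9)².
Expand and rearrange: 4m² + 30m + 44 = 0.
Solving gives m = -2 or m = -5.5.
Check each candidate in the original equation:
  m = -2: √(25) = 5, while 2m + 9 = 5 — valid.
  m = -5.5: √(4) = 2, while 2m + 9 = -2 — extraneous.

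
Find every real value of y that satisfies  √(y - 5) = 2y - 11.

y = 6

Square both sides: y - 5 = (2y - 11)².
Expand and rearrange: 4y² - 45y + 126 = 0.
Solving gives y = 6 or y = 5.25.
Check each candidate in the original equation:
  y = 6: √(1) = 1, while 2y - 11 = 1 — valid.
  y = 5.25: √(0.25) = 0.5, while 2y - 11 = -0.5 — extraneous.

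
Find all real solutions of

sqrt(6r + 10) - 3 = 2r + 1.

r = -1.5 or r = -1

Isolate the radical: sqrt(6r + 10) = 2r + 4.
Square both sides: 6r + 10 = (2r + 4)^2.
Expand and rearrange: 4r^2 + 10r + 6 = 0.
Solving gives r = -1 or r = -1.5.
Check each candidate in the original equation:
  r = -1: sqrt(4) = 2, while 2r + 4 = 2 — valid.
  r = -1.5: sqrt(1) = 1, while 2r + 4 = 1 — valid.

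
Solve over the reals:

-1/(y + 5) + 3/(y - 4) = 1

Multiply both sides by (y + 5)(y - 4):
-(y - 4) + 3(y + 5) = (y + 5)(y - 4).
Expand and collect terms: y² - y - 39 = 0.
By the quadratic formula, y = (1 ± √157) / 2, so y ≈ 6.765 or y ≈ -5.765.
Neither value makes a denominator zero (y ≠ -5, y ≠ 4), so both are valid.

y = -5.765 or y = 6.765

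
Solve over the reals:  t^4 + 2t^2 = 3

Let u = t^2. The equation becomes u^2 + 2u - 3 = 0.
Factor: (u + 3)(u - 1) = 0, so u = -3 or u = 1.
t^2 = -3 < 0 has no real solution.
t^2 = 1 gives t = +/-1.

t = -1 or t = 1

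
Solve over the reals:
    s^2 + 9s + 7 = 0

s = -8.1401 or s = -0.8599

Discriminant: (9)^2 - 4*1*7 = 53.
Quadratic formula: s = (-9 +/- sqrt(53)) / 2.
So s = -9/2 + sqrt(53)/2 ~= -0.8599 or s = -9/2 - sqrt(53)/2 ~= -8.1401.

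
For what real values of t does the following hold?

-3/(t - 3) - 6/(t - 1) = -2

Multiply both sides by (t - 3)(t - 1):
-3(t - 1) - 6(t - 3) = -2(t - 3)(t - 1).
Expand and collect terms: -2t² + 17t - 27 = 0.
By the quadratic formula, t = (-17 ± √73) / -4, so t ≈ 2.114 or t ≈ 6.386.
Neither value makes a denominator zero (t ≠ 3, t ≠ 1), so both are valid.

t = 2.114 or t = 6.386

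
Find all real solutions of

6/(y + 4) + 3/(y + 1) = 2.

Multiply both sides by (y + 4)(y + 1):
6(y + 1) + 3(y + 4) = 2(y + 4)(y + 1).
Expand and collect terms: 2y^2 + y - 10 = 0.
Factor or apply the quadratic formula: y = 2 or y = -2.5.
Neither value makes a denominator zero (y != -4, y != -1), so both are valid.

y = -2.5 or y = 2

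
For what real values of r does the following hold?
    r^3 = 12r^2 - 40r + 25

Rearrange: r^3 - 12r^2 + 40r - 25 = 0.
Possible rational roots are divisors of -25. Testing r = 5 gives 0, so (r - 5) is a factor.
Divide: r^3 - 12r^2 + 40r - 25 = (r - 5)(r^2 - 7r + 5).
Apply the quadratic formula to r^2 - 7r + 5 = 0: r = (7 +/- sqrt(29))/2, i.e. r ~= 6.1926 or r ~= 0.8074.

r = 0.8074 or r = 5 or r = 6.1926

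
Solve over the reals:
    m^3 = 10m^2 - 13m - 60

m = -1.772 or m = 5 or m = 6.772

Rearrange: m^3 - 10m^2 + 13m + 60 = 0.
Possible rational roots are divisors of 60. Testing m = 5 gives 0, so (m - 5) is a factor.
Divide: m^3 - 10m^2 + 13m + 60 = (m - 5)(m^2 - 5m - 12).
Apply the quadratic formula to m^2 - 5m - 12 = 0: m = (5 +/- sqrt(73))/2, i.e. m ~= 6.772 or m ~= -1.772.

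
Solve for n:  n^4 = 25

Let u = n^2. The equation becomes u^2 - 25 = 0.
Factor: (u - 5)(u + 5) = 0, so u = 5 or u = -5.
n^2 = 5 gives n = +/-sqrt(5) ~= +/-2.2361.
n^2 = -5 < 0 has no real solution.

n = -2.2361 or n = 2.2361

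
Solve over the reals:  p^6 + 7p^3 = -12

Let u = p^3. The equation becomes u^2 + 7u + 12 = 0.
Factor: (u + 4)(u + 3) = 0, so u = -4 or u = -3.
p^3 = -4 gives p = -(4)^(1/3) ~= -1.5874.
p^3 = -3 gives p = -(3)^(1/3) ~= -1.4422.

p = -1.5874 or p = -1.4422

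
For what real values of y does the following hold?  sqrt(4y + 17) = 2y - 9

y = 8

Square both sides: 4y + 17 = (2y - 9)^2.
Expand and rearrange: 4y^2 - 40y + 64 = 0.
Solving gives y = 8 or y = 2.
Check each candidate in the original equation:
  y = 8: sqrt(49) = 7, while 2y - 9 = 7 — valid.
  y = 2: sqrt(25) = 5, while 2y - 9 = -5 — extraneous.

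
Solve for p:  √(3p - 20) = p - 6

p = 7 or p = 8

Square both sides: 3p - 20 = (p - 6)².
Expand and rearrange: p² - 15p + 56 = 0.
Solving gives p = 8 or p = 7.
Check each candidate in the original equation:
  p = 8: √(4) = 2, while p - 6 = 2 — valid.
  p = 7: √(1) = 1, while p - 6 = 1 — valid.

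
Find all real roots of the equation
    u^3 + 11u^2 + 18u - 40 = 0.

Possible rational roots are divisors of -40. Testing u = -4 gives 0, so (u + 4) is a factor.
Divide: u^3 + 11u^2 + 18u - 40 = (u + 4)(u^2 + 7u - 10).
Apply the quadratic formula to u^2 + 7u - 10 = 0: u = (-7 +/- sqrt(89))/2, i.e. u ~= 1.217 or u ~= -8.217.

u = -8.217 or u = -4 or u = 1.217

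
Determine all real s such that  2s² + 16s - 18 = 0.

s = -9 or s = 1

Factor: 2(s - 1)(s + 9) = 0.
So s = 1 or s = -9.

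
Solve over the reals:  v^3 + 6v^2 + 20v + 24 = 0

Possible rational roots are divisors of 24. Testing v = -2 gives 0, so (v + 2) is a factor.
Divide: v^3 + 6v^2 + 20v + 24 = (v + 2)(v^2 + 4v + 12).
The quadratic v^2 + 4v + 12 has discriminant -32 < 0, so no further real roots.

v = -2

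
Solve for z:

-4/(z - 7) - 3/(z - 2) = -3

z = 2.7607 or z = 8.5726

Multiply both sides by (z - 7)(z - 2):
-4(z - 2) - 3(z - 7) = -3(z - 7)(z - 2).
Expand and collect terms: -3z^2 + 34z - 71 = 0.
By the quadratic formula, z = (-34 +/- sqrt(304)) / -6, so z ~= 2.7607 or z ~= 8.5726.
Neither value makes a denominator zero (z != 7, z != 2), so both are valid.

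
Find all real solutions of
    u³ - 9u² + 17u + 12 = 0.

u = -0.5414 or u = 4 or u = 5.5414

Possible rational roots are divisors of 12. Testing u = 4 gives 0, so (u - 4) is a factor.
Divide: u³ - 9u² + 17u + 12 = (u - 4)(u² - 5u - 3).
Apply the quadratic formula to u² - 5u - 3 = 0: u = (5 ± √37)/2, i.e. u ≈ 5.5414 or u ≈ -0.5414.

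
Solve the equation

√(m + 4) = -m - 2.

Square both sides: m + 4 = (-m - 2)².
Expand and rearrange: m² + 3m = 0.
Solving gives m = 0 or m = -3.
Check each candidate in the original equation:
  m = 0: √(4) = 2, while -m - 2 = -2 — extraneous.
  m = -3: √(1) = 1, while -m - 2 = 1 — valid.

m = -3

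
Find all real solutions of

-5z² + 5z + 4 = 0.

z = -0.5247 or z = 1.5247

Discriminant: (5)² − 4·(-5)·4 = 105.
Quadratic formula: z = (-5 ± √105) / (-10).
So z = 1/2 - √(105)/10 ≈ -0.5247 or z = 1/2 + √(105)/10 ≈ 1.5247.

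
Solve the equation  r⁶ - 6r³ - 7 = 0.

Let u = r³. The equation becomes u² - 6u - 7 = 0.
Factor: (u - 7)(u + 1) = 0, so u = 7 or u = -1.
r³ = 7 gives r = ∛(7) ≈ 1.9129.
r³ = -1 gives r = -1.

r = -1 or r = 1.9129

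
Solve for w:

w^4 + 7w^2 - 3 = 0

Let u = w^2. The equation becomes u^2 + 7u - 3 = 0.
By the quadratic formula, u = -7/2 + sqrt(61)/2 or u = -sqrt(61)/2 - 7/2.
w^2 = -7/2 + sqrt(61)/2 gives w = +/-sqrt(-7/2 + sqrt(61)/2) ~= +/-0.6365.
w^2 = -sqrt(61)/2 - 7/2 < 0 has no real solution.

w = -0.6365 or w = 0.6365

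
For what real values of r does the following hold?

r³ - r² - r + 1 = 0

r = -1 or r = 1

Possible rational roots are divisors of 1. Testing r = -1 gives 0, so (r + 1) is a factor.
Divide: r³ - r² - r + 1 = (r + 1)(r² - 2r + 1).
The quadratic has the repeated root r = 1.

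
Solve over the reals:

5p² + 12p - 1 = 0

Discriminant: (12)² − 4·5·(-1) = 164.
Quadratic formula: p = (-12 ± √164) / 10.
So p = -6/5 + √(41)/5 ≈ 0.0806 or p = -√(41)/5 - 6/5 ≈ -2.4806.

p = -2.4806 or p = 0.0806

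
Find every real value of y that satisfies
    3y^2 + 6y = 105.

Bring every term to one side: 3y^2 + 6y - 105 = 0.
Factor: 3(y - 5)(y + 7) = 0.
So y = 5 or y = -7.

y = -7 or y = 5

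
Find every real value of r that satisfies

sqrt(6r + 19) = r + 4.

Square both sides: 6r + 19 = (r + 4)^2.
Expand and rearrange: r^2 + 2r - 3 = 0.
Solving gives r = 1 or r = -3.
Check each candidate in the original equation:
  r = 1: sqrt(25) = 5, while r + 4 = 5 — valid.
  r = -3: sqrt(1) = 1, while r + 4 = 1 — valid.

r = -3 or r = 1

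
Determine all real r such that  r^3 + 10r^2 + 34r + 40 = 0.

r = -4

Possible rational roots are divisors of 40. Testing r = -4 gives 0, so (r + 4) is a factor.
Divide: r^3 + 10r^2 + 34r + 40 = (r + 4)(r^2 + 6r + 10).
The quadratic r^2 + 6r + 10 has discriminant -4 < 0, so no further real roots.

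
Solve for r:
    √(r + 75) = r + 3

Square both sides: r + 75 = (r + 3)².
Expand and rearrange: r² + 5r - 66 = 0.
Solving gives r = 6 or r = -11.
Check each candidate in the original equation:
  r = 6: √(81) = 9, while r + 3 = 9 — valid.
  r = -11: √(64) = 8, while r + 3 = -8 — extraneous.

r = 6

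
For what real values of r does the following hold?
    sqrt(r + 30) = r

Square both sides: r + 30 = (r)^2.
Expand and rearrange: r^2 - r - 30 = 0.
Solving gives r = 6 or r = -5.
Check each candidate in the original equation:
  r = 6: sqrt(36) = 6, while r = 6 — valid.
  r = -5: sqrt(25) = 5, while r = -5 — extraneous.

r = 6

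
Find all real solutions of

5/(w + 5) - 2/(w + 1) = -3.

Multiply both sides by (w + 5)(w + 1):
5(w + 1) - 2(w + 5) = -3(w + 5)(w + 1).
Expand and collect terms: -3w^2 - 21w - 10 = 0.
By the quadratic formula, w = (21 +/- sqrt(321)) / -6, so w ~= -6.4861 or w ~= -0.5139.
Neither value makes a denominator zero (w != -5, w != -1), so both are valid.

w = -6.4861 or w = -0.5139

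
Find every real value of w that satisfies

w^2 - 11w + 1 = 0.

Discriminant: (-11)^2 - 4*1*1 = 117.
Quadratic formula: w = (11 +/- sqrt(117)) / 2.
So w = 3*sqrt(13)/2 + 11/2 ~= 10.9083 or w = 11/2 - 3*sqrt(13)/2 ~= 0.0917.

w = 0.0917 or w = 10.9083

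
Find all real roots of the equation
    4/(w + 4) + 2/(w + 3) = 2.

Multiply both sides by (w + 4)(w + 3):
4(w + 3) + 2(w + 4) = 2(w + 4)(w + 3).
Expand and collect terms: 2w² + 8w + 4 = 0.
By the quadratic formula, w = (-8 ± √32) / 4, so w ≈ -0.5858 or w ≈ -3.4142.
Neither value makes a denominator zero (w ≠ -4, w ≠ -3), so both are valid.

w = -3.4142 or w = -0.5858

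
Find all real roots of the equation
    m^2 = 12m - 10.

m = 0.901 or m = 11.099

Rearrange to standard form: m^2 - 12m + 10 = 0.
Discriminant: (-12)^2 - 4*1*10 = 104.
Quadratic formula: m = (12 +/- sqrt(104)) / 2.
So m = sqrt(26) + 6 ~= 11.099 or m = 6 - sqrt(26) ~= 0.901.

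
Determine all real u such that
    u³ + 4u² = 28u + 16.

u = -7.4641 or u = -0.5359 or u = 4

Rearrange: u³ + 4u² - 28u - 16 = 0.
Possible rational roots are divisors of -16. Testing u = 4 gives 0, so (u - 4) is a factor.
Divide: u³ + 4u² - 28u - 16 = (u - 4)(u² + 8u + 4).
Apply the quadratic formula to u² + 8u + 4 = 0: u = (-8 ± √48)/2, i.e. u ≈ -0.5359 or u ≈ -7.4641.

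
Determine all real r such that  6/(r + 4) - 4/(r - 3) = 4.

r = -2.1375 or r = 1.6375

Multiply both sides by (r + 4)(r - 3):
6(r - 3) - 4(r + 4) = 4(r + 4)(r - 3).
Expand and collect terms: 4r² + 2r - 14 = 0.
By the quadratic formula, r = (-2 ± √228) / 8, so r ≈ 1.6375 or r ≈ -2.1375.
Neither value makes a denominator zero (r ≠ -4, r ≠ 3), so both are valid.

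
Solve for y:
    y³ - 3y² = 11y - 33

Rearrange: y³ - 3y² - 11y + 33 = 0.
Possible rational roots are divisors of 33. Testing y = 3 gives 0, so (y - 3) is a factor.
Divide: y³ - 3y² - 11y + 33 = (y - 3)(y² - 11).
Apply the quadratic formula to y² - 11 = 0: y = (0 ± √44)/2, i.e. y ≈ 3.3166 or y ≈ -3.3166.

y = -3.3166 or y = 3 or y = 3.3166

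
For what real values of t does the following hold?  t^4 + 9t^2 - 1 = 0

t = -0.3313 or t = 0.3313

Let u = t^2. The equation becomes u^2 + 9u - 1 = 0.
By the quadratic formula, u = -9/2 + sqrt(85)/2 or u = -sqrt(85)/2 - 9/2.
t^2 = -9/2 + sqrt(85)/2 gives t = +/-sqrt(-9/2 + sqrt(85)/2) ~= +/-0.3313.
t^2 = -sqrt(85)/2 - 9/2 < 0 has no real solution.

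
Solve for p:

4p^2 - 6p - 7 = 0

p = -0.7707 or p = 2.2707

Discriminant: (-6)^2 - 4*4*(-7) = 148.
Quadratic formula: p = (6 +/- sqrt(148)) / 8.
So p = 3/4 + sqrt(37)/4 ~= 2.2707 or p = 3/4 - sqrt(37)/4 ~= -0.7707.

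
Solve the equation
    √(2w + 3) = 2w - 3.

Square both sides: 2w + 3 = (2w - 3)².
Expand and rearrange: 4w² - 14w + 6 = 0.
Solving gives w = 3 or w = 0.5.
Check each candidate in the original equation:
  w = 3: √(9) = 3, while 2w - 3 = 3 — valid.
  w = 0.5: √(4) = 2, while 2w - 3 = -2 — extraneous.

w = 3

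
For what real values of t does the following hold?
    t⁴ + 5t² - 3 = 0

Let u = t². The equation becomes u² + 5u - 3 = 0.
By the quadratic formula, u = -5/2 + √(37)/2 or u = -√(37)/2 - 5/2.
t² = -5/2 + √(37)/2 gives t = ±√(-5/2 + √(37)/2) ≈ ±0.7358.
t² = -√(37)/2 - 5/2 < 0 has no real solution.

t = -0.7358 or t = 0.7358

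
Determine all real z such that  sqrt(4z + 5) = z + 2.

Square both sides: 4z + 5 = (z + 2)^2.
Expand and rearrange: z^2 - 1 = 0.
Solving gives z = 1 or z = -1.
Check each candidate in the original equation:
  z = 1: sqrt(9) = 3, while z + 2 = 3 — valid.
  z = -1: sqrt(1) = 1, while z + 2 = 1 — valid.

z = -1 or z = 1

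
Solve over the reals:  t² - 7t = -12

Bring every term to one side: t² - 7t + 12 = 0.
Factor: (t - 3)(t - 4) = 0.
So t = 3 or t = 4.

t = 3 or t = 4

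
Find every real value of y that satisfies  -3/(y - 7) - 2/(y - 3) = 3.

y = 2.1597 or y = 6.1736

Multiply both sides by (y - 7)(y - 3):
-3(y - 3) - 2(y - 7) = 3(y - 7)(y - 3).
Expand and collect terms: 3y^2 - 25y + 40 = 0.
By the quadratic formula, y = (25 +/- sqrt(145)) / 6, so y ~= 6.1736 or y ~= 2.1597.
Neither value makes a denominator zero (y != 7, y != 3), so both are valid.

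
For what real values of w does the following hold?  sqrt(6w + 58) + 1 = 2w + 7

w = 1

Isolate the radical: sqrt(6w + 58) = 2w + 6.
Square both sides: 6w + 58 = (2w + 6)^2.
Expand and rearrange: 4w^2 + 18w - 22 = 0.
Solving gives w = 1 or w = -5.5.
Check each candidate in the original equation:
  w = 1: sqrt(64) = 8, while 2w + 6 = 8 — valid.
  w = -5.5: sqrt(25) = 5, while 2w + 6 = -5 — extraneous.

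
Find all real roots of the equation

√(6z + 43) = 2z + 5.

Square both sides: 6z + 43 = (2z + 5)².
Expand and rearrange: 4z² + 14z - 18 = 0.
Solving gives z = 1 or z = -4.5.
Check each candidate in the original equation:
  z = 1: √(49) = 7, while 2z + 5 = 7 — valid.
  z = -4.5: √(16) = 4, while 2z + 5 = -4 — extraneous.

z = 1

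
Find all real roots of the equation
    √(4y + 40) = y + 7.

Square both sides: 4y + 40 = (y + 7)².
Expand and rearrange: y² + 10y + 9 = 0.
Solving gives y = -1 or y = -9.
Check each candidate in the original equation:
  y = -1: √(36) = 6, while y + 7 = 6 — valid.
  y = -9: √(4) = 2, while y + 7 = -2 — extraneous.

y = -1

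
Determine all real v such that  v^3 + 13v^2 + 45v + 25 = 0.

v = -7.3166 or v = -5 or v = -0.6834

Possible rational roots are divisors of 25. Testing v = -5 gives 0, so (v + 5) is a factor.
Divide: v^3 + 13v^2 + 45v + 25 = (v + 5)(v^2 + 8v + 5).
Apply the quadratic formula to v^2 + 8v + 5 = 0: v = (-8 +/- sqrt(44))/2, i.e. v ~= -0.6834 or v ~= -7.3166.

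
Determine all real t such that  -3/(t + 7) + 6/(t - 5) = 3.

Multiply both sides by (t + 7)(t - 5):
-3(t - 5) + 6(t + 7) = 3(t + 7)(t - 5).
Expand and collect terms: 3t² + 3t - 162 = 0.
By the quadratic formula, t = (-3 ± √1953) / 6, so t ≈ 6.8655 or t ≈ -7.8655.
Neither value makes a denominator zero (t ≠ -7, t ≠ 5), so both are valid.

t = -7.8655 or t = 6.8655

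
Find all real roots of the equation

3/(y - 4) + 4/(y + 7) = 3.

y = -5.7902 or y = 5.1236

Multiply both sides by (y - 4)(y + 7):
3(y + 7) + 4(y - 4) = 3(y - 4)(y + 7).
Expand and collect terms: 3y^2 + 2y - 89 = 0.
By the quadratic formula, y = (-2 +/- sqrt(1072)) / 6, so y ~= 5.1236 or y ~= -5.7902.
Neither value makes a denominator zero (y != 4, y != -7), so both are valid.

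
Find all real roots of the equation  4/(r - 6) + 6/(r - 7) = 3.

r = 6.3333 or r = 10

Multiply both sides by (r - 6)(r - 7):
4(r - 7) + 6(r - 6) = 3(r - 6)(r - 7).
Expand and collect terms: 3r^2 - 49r + 190 = 0.
Factor or apply the quadratic formula: r = 10 or r = 6.3333.
Neither value makes a denominator zero (r != 6, r != 7), so both are valid.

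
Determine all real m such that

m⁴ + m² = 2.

Let u = m². The equation becomes u² + u - 2 = 0.
Factor: (u - 1)(u + 2) = 0, so u = 1 or u = -2.
m² = 1 gives m = ±1.
m² = -2 < 0 has no real solution.

m = -1 or m = 1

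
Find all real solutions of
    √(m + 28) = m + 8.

m = -3

Square both sides: m + 28 = (m + 8)².
Expand and rearrange: m² + 15m + 36 = 0.
Solving gives m = -3 or m = -12.
Check each candidate in the original equation:
  m = -3: √(25) = 5, while m + 8 = 5 — valid.
  m = -12: √(16) = 4, while m + 8 = -4 — extraneous.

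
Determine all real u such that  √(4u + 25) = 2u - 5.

u = 6

Square both sides: 4u + 25 = (2u - 5)².
Expand and rearrange: 4u² - 24u = 0.
Solving gives u = 6 or u = 0.
Check each candidate in the original equation:
  u = 6: √(49) = 7, while 2u - 5 = 7 — valid.
  u = 0: √(25) = 5, while 2u - 5 = -5 — extraneous.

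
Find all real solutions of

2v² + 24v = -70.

v = -7 or v = -5

Bring every term to one side: 2v² + 24v + 70 = 0.
Factor: 2(v + 7)(v + 5) = 0.
So v = -7 or v = -5.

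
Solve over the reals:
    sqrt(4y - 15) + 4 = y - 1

Isolate the radical: sqrt(4y - 15) = y - 5.
Square both sides: 4y - 15 = (y - 5)^2.
Expand and rearrange: y^2 - 14y + 40 = 0.
Solving gives y = 10 or y = 4.
Check each candidate in the original equation:
  y = 10: sqrt(25) = 5, while y - 5 = 5 — valid.
  y = 4: sqrt(1) = 1, while y - 5 = -1 — extraneous.

y = 10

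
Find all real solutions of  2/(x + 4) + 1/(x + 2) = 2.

x = -3.2808 or x = -1.2192

Multiply both sides by (x + 4)(x + 2):
2(x + 2) + (x + 4) = 2(x + 4)(x + 2).
Expand and collect terms: 2x² + 9x + 8 = 0.
By the quadratic formula, x = (-9 ± √17) / 4, so x ≈ -1.2192 or x ≈ -3.2808.
Neither value makes a denominator zero (x ≠ -4, x ≠ -2), so both are valid.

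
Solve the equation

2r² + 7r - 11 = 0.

Discriminant: (7)² − 4·2·(-11) = 137.
Quadratic formula: r = (-7 ± √137) / 4.
So r = -7/4 + √(137)/4 ≈ 1.1762 or r = -√(137)/4 - 7/4 ≈ -4.6762.

r = -4.6762 or r = 1.1762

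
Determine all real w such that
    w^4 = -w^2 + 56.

w = -2.6458 or w = 2.6458

Let u = w^2. The equation becomes u^2 + u - 56 = 0.
Factor: (u - 7)(u + 8) = 0, so u = 7 or u = -8.
w^2 = 7 gives w = +/-sqrt(7) ~= +/-2.6458.
w^2 = -8 < 0 has no real solution.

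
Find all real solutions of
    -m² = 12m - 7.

m = -12.5574 or m = 0.5574

Rearrange to standard form: -m² - 12m + 7 = 0.
Discriminant: (-12)² − 4·(-1)·7 = 172.
Quadratic formula: m = (12 ± √172) / (-2).
So m = -√(43) - 6 ≈ -12.5574 or m = -6 + √(43) ≈ 0.5574.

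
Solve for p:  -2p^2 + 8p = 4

Rearrange to standard form: -2p^2 + 8p - 4 = 0.
Discriminant: (8)^2 - 4*(-2)*(-4) = 32.
Quadratic formula: p = (-8 +/- sqrt(32)) / (-4).
So p = 2 - sqrt(2) ~= 0.5858 or p = sqrt(2) + 2 ~= 3.4142.

p = 0.5858 or p = 3.4142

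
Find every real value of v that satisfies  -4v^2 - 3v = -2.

v = -1.1754 or v = 0.4254

Rearrange to standard form: -4v^2 - 3v + 2 = 0.
Discriminant: (-3)^2 - 4*(-4)*2 = 41.
Quadratic formula: v = (3 +/- sqrt(41)) / (-8).
So v = -sqrt(41)/8 - 3/8 ~= -1.1754 or v = -3/8 + sqrt(41)/8 ~= 0.4254.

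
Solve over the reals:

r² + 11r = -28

r = -7 or r = -4

Bring every term to one side: r² + 11r + 28 = 0.
Factor: (r + 7)(r + 4) = 0.
So r = -7 or r = -4.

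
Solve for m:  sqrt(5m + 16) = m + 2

Square both sides: 5m + 16 = (m + 2)^2.
Expand and rearrange: m^2 - m - 12 = 0.
Solving gives m = 4 or m = -3.
Check each candidate in the original equation:
  m = 4: sqrt(36) = 6, while m + 2 = 6 — valid.
  m = -3: sqrt(1) = 1, while m + 2 = -1 — extraneous.

m = 4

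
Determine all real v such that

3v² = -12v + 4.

v = -4.3094 or v = 0.3094

Rearrange to standard form: 3v² + 12v - 4 = 0.
Discriminant: (12)² − 4·3·(-4) = 192.
Quadratic formula: v = (-12 ± √192) / 6.
So v = -2 + 4·√(3)/3 ≈ 0.3094 or v = -4·√(3)/3 - 2 ≈ -4.3094.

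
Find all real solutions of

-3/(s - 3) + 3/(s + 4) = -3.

Multiply both sides by (s - 3)(s + 4):
-3(s + 4) + 3(s - 3) = -3(s - 3)(s + 4).
Expand and collect terms: -3s^2 - 3s + 57 = 0.
By the quadratic formula, s = (3 +/- sqrt(693)) / -6, so s ~= -4.8875 or s ~= 3.8875.
Neither value makes a denominator zero (s != 3, s != -4), so both are valid.

s = -4.8875 or s = 3.8875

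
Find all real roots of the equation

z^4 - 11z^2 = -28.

z = -2.6458 or z = -2 or z = 2 or z = 2.6458

Let u = z^2. The equation becomes u^2 - 11u + 28 = 0.
Factor: (u - 4)(u - 7) = 0, so u = 4 or u = 7.
z^2 = 4 gives z = +/-2.
z^2 = 7 gives z = +/-sqrt(7) ~= +/-2.6458.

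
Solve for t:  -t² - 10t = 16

Bring every term to one side: -t² - 10t - 16 = 0.
Factor: -1(t + 8)(t + 2) = 0.
So t = -8 or t = -2.

t = -8 or t = -2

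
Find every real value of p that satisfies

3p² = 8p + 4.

p = -0.4305 or p = 3.0972

Rearrange to standard form: 3p² - 8p - 4 = 0.
Discriminant: (-8)² − 4·3·(-4) = 112.
Quadratic formula: p = (8 ± √112) / 6.
So p = 4/3 + 2·√(7)/3 ≈ 3.0972 or p = 4/3 - 2·√(7)/3 ≈ -0.4305.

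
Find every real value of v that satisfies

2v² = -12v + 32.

v = -8 or v = 2

Bring every term to one side: 2v² + 12v - 32 = 0.
Factor: 2(v + 8)(v - 2) = 0.
So v = -8 or v = 2.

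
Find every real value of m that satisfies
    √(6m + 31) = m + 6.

m = -5 or m = -1

Square both sides: 6m + 31 = (m + 6)².
Expand and rearrange: m² + 6m + 5 = 0.
Solving gives m = -1 or m = -5.
Check each candidate in the original equation:
  m = -1: √(25) = 5, while m + 6 = 5 — valid.
  m = -5: √(1) = 1, while m + 6 = 1 — valid.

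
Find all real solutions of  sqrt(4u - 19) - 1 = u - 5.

Isolate the radical: sqrt(4u - 19) = u - 4.
Square both sides: 4u - 19 = (u - 4)^2.
Expand and rearrange: u^2 - 12u + 35 = 0.
Solving gives u = 7 or u = 5.
Check each candidate in the original equation:
  u = 7: sqrt(9) = 3, while u - 4 = 3 — valid.
  u = 5: sqrt(1) = 1, while u - 4 = 1 — valid.

u = 5 or u = 7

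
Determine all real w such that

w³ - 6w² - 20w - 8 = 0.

w = -2 or w = -0.4721 or w = 8.4721

Possible rational roots are divisors of -8. Testing w = -2 gives 0, so (w + 2) is a factor.
Divide: w³ - 6w² - 20w - 8 = (w + 2)(w² - 8w - 4).
Apply the quadratic formula to w² - 8w - 4 = 0: w = (8 ± √80)/2, i.e. w ≈ 8.4721 or w ≈ -0.4721.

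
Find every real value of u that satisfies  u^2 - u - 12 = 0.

Factor: (u - 4)(u + 3) = 0.
So u = 4 or u = -3.

u = -3 or u = 4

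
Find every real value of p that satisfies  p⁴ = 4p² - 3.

p = -1.7321 or p = -1 or p = 1 or p = 1.7321

Let u = p². The equation becomes u² - 4u + 3 = 0.
Factor: (u - 3)(u - 1) = 0, so u = 3 or u = 1.
p² = 3 gives p = ±√(3) ≈ ±1.7321.
p² = 1 gives p = ±1.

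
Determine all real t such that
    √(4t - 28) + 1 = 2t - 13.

t = 7 or t = 8

Isolate the radical: √(4t - 28) = 2t - 14.
Square both sides: 4t - 28 = (2t - 14)².
Expand and rearrange: 4t² - 60t + 224 = 0.
Solving gives t = 8 or t = 7.
Check each candidate in the original equation:
  t = 8: √(4) = 2, while 2t - 14 = 2 — valid.
  t = 7: √(0) = 0, while 2t - 14 = 0 — valid.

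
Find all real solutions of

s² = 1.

s = -1 or s = 1

Bring every term to one side: s² - 1 = 0.
Factor: (s - 1)(s + 1) = 0.
So s = 1 or s = -1.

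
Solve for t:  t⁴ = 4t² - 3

t = -1.7321 or t = -1 or t = 1 or t = 1.7321

Let u = t². The equation becomes u² - 4u + 3 = 0.
Factor: (u - 3)(u - 1) = 0, so u = 3 or u = 1.
t² = 3 gives t = ±√(3) ≈ ±1.7321.
t² = 1 gives t = ±1.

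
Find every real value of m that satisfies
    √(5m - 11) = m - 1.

Square both sides: 5m - 11 = (m - 1)².
Expand and rearrange: m² - 7m + 12 = 0.
Solving gives m = 4 or m = 3.
Check each candidate in the original equation:
  m = 4: √(9) = 3, while m - 1 = 3 — valid.
  m = 3: √(4) = 2, while m - 1 = 2 — valid.

m = 3 or m = 4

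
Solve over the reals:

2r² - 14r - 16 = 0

r = -1 or r = 8

Factor: 2(r + 1)(r - 8) = 0.
So r = -1 or r = 8.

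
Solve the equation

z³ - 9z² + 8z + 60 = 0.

z = -2 or z = 5 or z = 6

Possible rational roots are divisors of 60. Testing z = 5 gives 0, so (z - 5) is a factor.
Divide: z³ - 9z² + 8z + 60 = (z - 5)(z² - 4z - 12).
Factor the quadratic: z = 6 or z = -2.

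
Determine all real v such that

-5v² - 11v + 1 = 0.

v = -2.2874 or v = 0.0874

Discriminant: (-11)² − 4·(-5)·1 = 141.
Quadratic formula: v = (11 ± √141) / (-10).
So v = -√(141)/10 - 11/10 ≈ -2.2874 or v = -11/10 + √(141)/10 ≈ 0.0874.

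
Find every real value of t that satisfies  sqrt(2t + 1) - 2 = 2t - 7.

Isolate the radical: sqrt(2t + 1) = 2t - 5.
Square both sides: 2t + 1 = (2t - 5)^2.
Expand and rearrange: 4t^2 - 22t + 24 = 0.
Solving gives t = 4 or t = 1.5.
Check each candidate in the original equation:
  t = 4: sqrt(9) = 3, while 2t - 5 = 3 — valid.
  t = 1.5: sqrt(4) = 2, while 2t - 5 = -2 — extraneous.

t = 4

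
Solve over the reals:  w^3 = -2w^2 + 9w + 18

Rearrange: w^3 + 2w^2 - 9w - 18 = 0.
Possible rational roots are divisors of -18. Testing w = 3 gives 0, so (w - 3) is a factor.
Divide: w^3 + 2w^2 - 9w - 18 = (w - 3)(w^2 + 5w + 6).
Factor the quadratic: w = -2 or w = -3.

w = -3 or w = -2 or w = 3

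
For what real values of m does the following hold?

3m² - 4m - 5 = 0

Discriminant: (-4)² − 4·3·(-5) = 76.
Quadratic formula: m = (4 ± √76) / 6.
So m = 2/3 + √(19)/3 ≈ 2.1196 or m = 2/3 - √(19)/3 ≈ -0.7863.

m = -0.7863 or m = 2.1196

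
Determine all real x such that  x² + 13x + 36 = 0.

Factor: (x + 9)(x + 4) = 0.
So x = -9 or x = -4.

x = -9 or x = -4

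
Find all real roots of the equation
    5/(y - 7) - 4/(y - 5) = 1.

y = 3.2984 or y = 9.7016

Multiply both sides by (y - 7)(y - 5):
5(y - 5) - 4(y - 7) = (y - 7)(y - 5).
Expand and collect terms: y² - 13y + 32 = 0.
By the quadratic formula, y = (13 ± √41) / 2, so y ≈ 9.7016 or y ≈ 3.2984.
Neither value makes a denominator zero (y ≠ 7, y ≠ 5), so both are valid.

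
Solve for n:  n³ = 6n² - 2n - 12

n = -1.1623 or n = 2 or n = 5.1623

Rearrange: n³ - 6n² + 2n + 12 = 0.
Possible rational roots are divisors of 12. Testing n = 2 gives 0, so (n - 2) is a factor.
Divide: n³ - 6n² + 2n + 12 = (n - 2)(n² - 4n - 6).
Apply the quadratic formula to n² - 4n - 6 = 0: n = (4 ± √40)/2, i.e. n ≈ 5.1623 or n ≈ -1.1623.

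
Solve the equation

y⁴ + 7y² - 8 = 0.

Let u = y². The equation becomes u² + 7u - 8 = 0.
Factor: (u + 8)(u - 1) = 0, so u = -8 or u = 1.
y² = -8 < 0 has no real solution.
y² = 1 gives y = ±1.

y = -1 or y = 1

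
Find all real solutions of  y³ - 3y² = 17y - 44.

Rearrange: y³ - 3y² - 17y + 44 = 0.
Possible rational roots are divisors of 44. Testing y = -4 gives 0, so (y + 4) is a factor.
Divide: y³ - 3y² - 17y + 44 = (y + 4)(y² - 7y + 11).
Apply the quadratic formula to y² - 7y + 11 = 0: y = (7 ± √5)/2, i.e. y ≈ 4.618 or y ≈ 2.382.

y = -4 or y = 2.382 or y = 4.618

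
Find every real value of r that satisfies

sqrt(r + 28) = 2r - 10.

Square both sides: r + 28 = (2r - 10)^2.
Expand and rearrange: 4r^2 - 41r + 72 = 0.
Solving gives r = 8 or r = 2.25.
Check each candidate in the original equation:
  r = 8: sqrt(36) = 6, while 2r - 10 = 6 — valid.
  r = 2.25: sqrt(30.25) = 5.5, while 2r - 10 = -5.5 — extraneous.

r = 8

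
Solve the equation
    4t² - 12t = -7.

Rearrange to standard form: 4t² - 12t + 7 = 0.
Discriminant: (-12)² − 4·4·7 = 32.
Quadratic formula: t = (12 ± √32) / 8.
So t = √(2)/2 + 3/2 ≈ 2.2071 or t = 3/2 - √(2)/2 ≈ 0.7929.

t = 0.7929 or t = 2.2071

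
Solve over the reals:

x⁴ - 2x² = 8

x = -2 or x = 2

Let u = x². The equation becomes u² - 2u - 8 = 0.
Factor: (u - 4)(u + 2) = 0, so u = 4 or u = -2.
x² = 4 gives x = ±2.
x² = -2 < 0 has no real solution.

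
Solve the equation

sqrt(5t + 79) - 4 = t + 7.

t = -3

Isolate the radical: sqrt(5t + 79) = t + 11.
Square both sides: 5t + 79 = (t + 11)^2.
Expand and rearrange: t^2 + 17t + 42 = 0.
Solving gives t = -3 or t = -14.
Check each candidate in the original equation:
  t = -3: sqrt(64) = 8, while t + 11 = 8 — valid.
  t = -14: sqrt(9) = 3, while t + 11 = -3 — extraneous.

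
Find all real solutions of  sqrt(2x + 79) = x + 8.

Square both sides: 2x + 79 = (x + 8)^2.
Expand and rearrange: x^2 + 14x - 15 = 0.
Solving gives x = 1 or x = -15.
Check each candidate in the original equation:
  x = 1: sqrt(81) = 9, while x + 8 = 9 — valid.
  x = -15: sqrt(49) = 7, while x + 8 = -7 — extraneous.

x = 1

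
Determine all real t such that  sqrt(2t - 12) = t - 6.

t = 6 or t = 8

Square both sides: 2t - 12 = (t - 6)^2.
Expand and rearrange: t^2 - 14t + 48 = 0.
Solving gives t = 8 or t = 6.
Check each candidate in the original equation:
  t = 8: sqrt(4) = 2, while t - 6 = 2 — valid.
  t = 6: sqrt(0) = 0, while t - 6 = 0 — valid.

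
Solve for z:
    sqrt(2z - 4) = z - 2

z = 2 or z = 4

Square both sides: 2z - 4 = (z - 2)^2.
Expand and rearrange: z^2 - 6z + 8 = 0.
Solving gives z = 4 or z = 2.
Check each candidate in the original equation:
  z = 4: sqrt(4) = 2, while z - 2 = 2 — valid.
  z = 2: sqrt(0) = 0, while z - 2 = 0 — valid.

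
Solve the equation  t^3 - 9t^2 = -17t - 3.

Rearrange: t^3 - 9t^2 + 17t + 3 = 0.
Possible rational roots are divisors of 3. Testing t = 3 gives 0, so (t - 3) is a factor.
Divide: t^3 - 9t^2 + 17t + 3 = (t - 3)(t^2 - 6t - 1).
Apply the quadratic formula to t^2 - 6t - 1 = 0: t = (6 +/- sqrt(40))/2, i.e. t ~= 6.1623 or t ~= -0.1623.

t = -0.1623 or t = 3 or t = 6.1623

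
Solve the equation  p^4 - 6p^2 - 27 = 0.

Let u = p^2. The equation becomes u^2 - 6u - 27 = 0.
Factor: (u - 9)(u + 3) = 0, so u = 9 or u = -3.
p^2 = 9 gives p = +/-3.
p^2 = -3 < 0 has no real solution.

p = -3 or p = 3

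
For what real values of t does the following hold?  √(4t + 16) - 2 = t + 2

t = -4 or t = 0

Isolate the radical: √(4t + 16) = t + 4.
Square both sides: 4t + 16 = (t + 4)².
Expand and rearrange: t² + 4t = 0.
Solving gives t = 0 or t = -4.
Check each candidate in the original equation:
  t = 0: √(16) = 4, while t + 4 = 4 — valid.
  t = -4: √(0) = 0, while t + 4 = 0 — valid.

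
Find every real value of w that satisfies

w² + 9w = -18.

w = -6 or w = -3

Bring every term to one side: w² + 9w + 18 = 0.
Factor: (w + 6)(w + 3) = 0.
So w = -6 or w = -3.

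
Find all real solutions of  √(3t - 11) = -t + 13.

Square both sides: 3t - 11 = (-t + 13)².
Expand and rearrange: t² - 29t + 180 = 0.
Solving gives t = 20 or t = 9.
Check each candidate in the original equation:
  t = 20: √(49) = 7, while -t + 13 = -7 — extraneous.
  t = 9: √(16) = 4, while -t + 13 = 4 — valid.

t = 9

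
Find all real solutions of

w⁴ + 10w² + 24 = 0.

No real solutions.

Let u = w². The equation becomes u² + 10u + 24 = 0.
Factor: (u + 6)(u + 4) = 0, so u = -6 or u = -4.
w² = -6 < 0 has no real solution.
w² = -4 < 0 has no real solution.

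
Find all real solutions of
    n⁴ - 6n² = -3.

Let u = n². The equation becomes u² - 6u + 3 = 0.
By the quadratic formula, u = √(6) + 3 or u = 3 - √(6).
n² = √(6) + 3 gives n = ±√(√(6) + 3) ≈ ±2.3344.
n² = 3 - √(6) gives n = ±√(3 - √(6)) ≈ ±0.742.

n = -2.3344 or n = -0.742 or n = 0.742 or n = 2.3344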